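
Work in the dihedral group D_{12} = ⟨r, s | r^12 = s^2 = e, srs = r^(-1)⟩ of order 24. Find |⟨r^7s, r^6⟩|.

|⟨r^7s⟩| = 2 and |⟨r^6⟩| = 2, so |H| is a multiple of lcm(2, 2) = 2 and divides |G| = 24.
Closing under the operation: H = {e, r^6, rs, r^7s}, so |H| = 4.

4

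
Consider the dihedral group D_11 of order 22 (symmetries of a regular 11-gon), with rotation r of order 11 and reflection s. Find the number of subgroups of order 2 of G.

11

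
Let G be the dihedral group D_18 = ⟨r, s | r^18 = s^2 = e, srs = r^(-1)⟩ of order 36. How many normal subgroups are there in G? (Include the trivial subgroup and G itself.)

G has 45 subgroups. Checking conjugation-invariance by order — order 1: 1/1 normal; order 2: 1/19 normal; order 3: 1/1 normal; order 4: 0/9 normal; order 6: 1/7 normal; order 9: 1/1 normal; order 12: 0/3 normal; order 18: 3/3 normal; order 36: 1/1 normal.
Total normal subgroups: 9.

9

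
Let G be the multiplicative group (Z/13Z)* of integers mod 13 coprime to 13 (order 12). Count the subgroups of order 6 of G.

|G| = 12 and 6 | 12, so subgroups of order 6 are possible by Lagrange.
The subgroups of order 6 are: {1, 3, 4, 9, 10, 12}.
So G has 1 subgroup of order 6.

1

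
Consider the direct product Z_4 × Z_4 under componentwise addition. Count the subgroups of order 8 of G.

3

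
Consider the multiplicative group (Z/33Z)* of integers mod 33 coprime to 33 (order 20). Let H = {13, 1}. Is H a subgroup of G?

No

13 ∈ H but its inverse 28 ∉ H, so H is not a subgroup.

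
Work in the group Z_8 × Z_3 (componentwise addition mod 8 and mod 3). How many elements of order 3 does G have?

2

An element (a,b) has order lcm(ord(a), ord(b)); count pairs with lcm equal to 3.
Enumerating gives 2 such elements.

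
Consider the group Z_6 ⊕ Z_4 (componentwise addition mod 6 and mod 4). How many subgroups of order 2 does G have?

|G| = 24 and 2 | 24, so subgroups of order 2 are possible by Lagrange.
The subgroups of order 2 are: {(0,0), (0,2)}; {(0,0), (3,0)}; {(0,0), (3,2)}.
So G has 3 subgroups of order 2.

3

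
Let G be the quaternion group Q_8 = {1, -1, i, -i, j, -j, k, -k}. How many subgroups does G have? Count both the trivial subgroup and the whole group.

6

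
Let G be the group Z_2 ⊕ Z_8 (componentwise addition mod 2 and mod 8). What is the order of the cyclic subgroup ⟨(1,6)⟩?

4

The order of (1,6) in Z_2 × Z_8 is lcm(ord(1) in Z_2, ord(6) in Z_8).
ord(1) = 2 and ord(6) = 4, so |⟨(1,6)⟩| = lcm(2, 4) = 4.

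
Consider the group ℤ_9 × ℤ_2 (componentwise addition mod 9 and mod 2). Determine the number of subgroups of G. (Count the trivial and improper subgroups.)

|G| = 18, so by Lagrange every subgroup order divides 18. Divisors: 1, 2, 3, 6, 9, 18.
Subgroups by order — order 1: 1; order 2: 1; order 3: 1; order 6: 1; order 9: 1; order 18: 1.
Total: 1 + 1 + 1 + 1 + 1 + 1 = 6.

6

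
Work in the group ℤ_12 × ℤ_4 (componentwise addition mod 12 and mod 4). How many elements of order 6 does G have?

An element (a,b) has order lcm(ord(a), ord(b)); count pairs with lcm equal to 6.
Enumerating gives 6 such elements.

6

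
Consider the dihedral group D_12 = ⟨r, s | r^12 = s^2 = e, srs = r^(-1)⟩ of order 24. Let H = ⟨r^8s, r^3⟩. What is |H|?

|⟨r^8s⟩| = 2 and |⟨r^3⟩| = 4, so |H| is a multiple of lcm(2, 4) = 4 and divides |G| = 24.
Closing under the operation: H = {e, r^3, r^6, r^9, r^2s, r^5s, r^8s, r^11s}, so |H| = 8.

8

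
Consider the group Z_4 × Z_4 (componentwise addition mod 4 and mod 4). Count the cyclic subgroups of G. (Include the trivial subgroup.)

A cyclic subgroup of order d is generated by each of its φ(d) elements of order d, so the cyclic subgroups of order d number (#elements of order d)/φ(d).
Cyclic subgroups by order — order 1: 1; order 2: 3; order 4: 6.
Total: 10.

10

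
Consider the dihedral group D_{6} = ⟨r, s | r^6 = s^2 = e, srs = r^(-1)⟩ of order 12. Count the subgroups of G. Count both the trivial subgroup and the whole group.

|G| = 12, so by Lagrange every subgroup order divides 12. Divisors: 1, 2, 3, 4, 6, 12.
Subgroups by order — order 1: 1; order 2: 7; order 3: 1; order 4: 3; order 6: 3; order 12: 1.
Total: 1 + 7 + 1 + 3 + 3 + 1 = 16.

16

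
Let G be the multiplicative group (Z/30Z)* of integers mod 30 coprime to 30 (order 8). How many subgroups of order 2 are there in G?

3

|G| = 8 and 2 | 8, so subgroups of order 2 are possible by Lagrange.
The subgroups of order 2 are: {1, 11}; {1, 19}; {1, 29}.
So G has 3 subgroups of order 2.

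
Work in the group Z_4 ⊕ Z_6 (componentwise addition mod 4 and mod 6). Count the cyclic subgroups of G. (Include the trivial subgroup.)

12

Group the elements of G by the cyclic subgroup they generate; each cyclic subgroup of order d accounts for φ(d) elements.
Cyclic subgroups by order — order 1: 1; order 2: 3; order 3: 1; order 4: 2; order 6: 3; order 12: 2.
Total: 12.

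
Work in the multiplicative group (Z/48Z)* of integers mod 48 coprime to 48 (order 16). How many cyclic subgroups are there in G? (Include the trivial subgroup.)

12

A cyclic subgroup of order d is generated by each of its φ(d) elements of order d, so the cyclic subgroups of order d number (#elements of order d)/φ(d).
Cyclic subgroups by order — order 1: 1; order 2: 7; order 4: 4.
Total: 12.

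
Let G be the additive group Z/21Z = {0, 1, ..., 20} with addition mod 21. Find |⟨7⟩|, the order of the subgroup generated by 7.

In Z/21Z, the order of an element a is n/gcd(a, n).
gcd(7, 21) = 7, so |⟨7⟩| = 21/7 = 3.

3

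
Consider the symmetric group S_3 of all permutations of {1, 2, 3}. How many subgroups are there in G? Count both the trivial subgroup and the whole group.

6

|G| = 6, so by Lagrange every subgroup order divides 6. Divisors: 1, 2, 3, 6.
Subgroups by order — order 1: 1; order 2: 3; order 3: 1; order 6: 1.
Total: 1 + 3 + 1 + 1 = 6.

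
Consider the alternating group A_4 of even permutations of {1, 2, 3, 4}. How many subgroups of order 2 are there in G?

3

|G| = 12 and 2 | 12, so subgroups of order 2 are possible by Lagrange.
The subgroups of order 2 are: {e, (1 2)(3 4)}; {e, (1 3)(2 4)}; {e, (1 4)(2 3)}.
So G has 3 subgroups of order 2.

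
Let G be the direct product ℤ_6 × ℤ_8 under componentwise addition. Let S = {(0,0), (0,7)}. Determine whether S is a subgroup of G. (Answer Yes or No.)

(0,7) ∈ S but its inverse (0,1) ∉ S, so S is not a subgroup.

No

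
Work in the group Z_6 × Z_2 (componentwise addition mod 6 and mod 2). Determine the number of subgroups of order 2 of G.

|G| = 12 and 2 | 12, so subgroups of order 2 are possible by Lagrange.
The subgroups of order 2 are: {(0,0), (0,1)}; {(0,0), (3,0)}; {(0,0), (3,1)}.
So G has 3 subgroups of order 2.

3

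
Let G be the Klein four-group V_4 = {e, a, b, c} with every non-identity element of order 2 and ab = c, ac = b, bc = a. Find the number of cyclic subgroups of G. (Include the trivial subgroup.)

4

Each element a generates a cyclic subgroup ⟨a⟩; distinct elements may generate the same one (a cyclic group of order d has φ(d) generators).
Cyclic subgroups by order — order 1: 1; order 2: 3.
Total: 4.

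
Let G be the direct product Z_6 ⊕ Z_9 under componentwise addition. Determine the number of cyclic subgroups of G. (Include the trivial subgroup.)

Each element a generates a cyclic subgroup ⟨a⟩; distinct elements may generate the same one (a cyclic group of order d has φ(d) generators).
Cyclic subgroups by order — order 1: 1; order 2: 1; order 3: 4; order 6: 4; order 9: 3; order 18: 3.
Total: 16.

16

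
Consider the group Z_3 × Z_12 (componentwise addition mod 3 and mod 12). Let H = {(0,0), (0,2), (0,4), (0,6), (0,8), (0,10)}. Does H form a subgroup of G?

|H| = 6 divides |G| = 36, consistent with Lagrange.
H contains the identity, every element's inverse is in H, and H is closed under +: it is a subgroup.
In fact H = ⟨(0,2)⟩.

Yes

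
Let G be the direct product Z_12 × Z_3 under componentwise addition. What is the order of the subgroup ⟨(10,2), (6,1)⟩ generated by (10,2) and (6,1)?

18

|⟨(10,2)⟩| = 6 and |⟨(6,1)⟩| = 6, so |H| is a multiple of lcm(6, 6) = 6 and divides |G| = 36.
Closing under the operation: H = {(0,0), (0,1), (0,2), (2,0), (2,1), (2,2), (4,0), (4,1), (4,2), (6,0), (6,1), (6,2), (8,0), (8,1), (8,2), (10,0), (10,1), (10,2)}, so |H| = 18.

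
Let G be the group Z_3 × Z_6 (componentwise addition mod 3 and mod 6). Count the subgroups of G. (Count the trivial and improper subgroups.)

12

|G| = 18, so by Lagrange every subgroup order divides 18. Divisors: 1, 2, 3, 6, 9, 18.
Subgroups by order — order 1: 1; order 2: 1; order 3: 4; order 6: 4; order 9: 1; order 18: 1.
Total: 1 + 1 + 4 + 4 + 1 + 1 = 12.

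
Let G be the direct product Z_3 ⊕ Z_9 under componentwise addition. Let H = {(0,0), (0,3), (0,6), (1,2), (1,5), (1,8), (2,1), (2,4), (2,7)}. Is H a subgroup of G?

Yes

|H| = 9 divides |G| = 27, consistent with Lagrange.
H contains the identity, every element's inverse is in H, and H is closed under +: it is a subgroup.
In fact H = ⟨(2,4)⟩.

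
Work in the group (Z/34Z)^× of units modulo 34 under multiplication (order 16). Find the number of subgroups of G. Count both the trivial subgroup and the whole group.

|G| = 16, so by Lagrange every subgroup order divides 16. Divisors: 1, 2, 4, 8, 16.
Subgroups by order — order 1: 1; order 2: 1; order 4: 1; order 8: 1; order 16: 1.
Total: 1 + 1 + 1 + 1 + 1 = 5.

5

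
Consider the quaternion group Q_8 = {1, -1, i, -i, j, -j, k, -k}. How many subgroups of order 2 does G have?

1

|G| = 8 and 2 | 8, so subgroups of order 2 are possible by Lagrange.
The subgroups of order 2 are: {1, -1}.
So G has 1 subgroup of order 2.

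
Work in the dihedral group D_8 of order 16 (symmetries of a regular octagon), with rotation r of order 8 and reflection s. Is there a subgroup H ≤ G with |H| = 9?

9 does not divide |G| = 16, so by Lagrange no subgroup of order 9 exists.

No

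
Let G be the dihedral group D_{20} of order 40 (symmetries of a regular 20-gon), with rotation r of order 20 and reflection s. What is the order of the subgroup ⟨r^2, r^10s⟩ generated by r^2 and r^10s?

|⟨r^2⟩| = 10 and |⟨r^10s⟩| = 2, so |H| is a multiple of lcm(10, 2) = 10 and divides |G| = 40.
Closing under the operation: H = {e, r^2, r^4, r^6, r^8, r^10, r^12, r^14, r^16, r^18, s, r^2s, r^4s, r^6s, r^8s, r^10s, r^12s, r^14s, r^16s, r^18s}, so |H| = 20.

20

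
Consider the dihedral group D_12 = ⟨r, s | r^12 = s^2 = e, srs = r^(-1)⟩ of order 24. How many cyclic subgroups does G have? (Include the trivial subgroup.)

18

Each element a generates a cyclic subgroup ⟨a⟩; distinct elements may generate the same one (a cyclic group of order d has φ(d) generators).
Cyclic subgroups by order — order 1: 1; order 2: 13; order 3: 1; order 4: 1; order 6: 1; order 12: 1.
Total: 18.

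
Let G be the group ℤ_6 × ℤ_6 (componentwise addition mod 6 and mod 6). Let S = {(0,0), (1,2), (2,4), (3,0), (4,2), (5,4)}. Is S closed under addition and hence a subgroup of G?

Yes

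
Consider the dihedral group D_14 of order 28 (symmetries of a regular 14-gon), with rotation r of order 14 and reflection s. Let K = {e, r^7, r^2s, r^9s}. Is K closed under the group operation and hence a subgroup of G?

|K| = 4 divides |G| = 28, consistent with Lagrange.
K contains the identity, every element's inverse is in K, and K is closed under ·: it is a subgroup.

Yes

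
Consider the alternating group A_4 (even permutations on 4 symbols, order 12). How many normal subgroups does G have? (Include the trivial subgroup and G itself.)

3

G has 10 subgroups. Checking conjugation-invariance by order — order 1: 1/1 normal; order 2: 0/3 normal; order 3: 0/4 normal; order 4: 1/1 normal; order 12: 1/1 normal.
Total normal subgroups: 3.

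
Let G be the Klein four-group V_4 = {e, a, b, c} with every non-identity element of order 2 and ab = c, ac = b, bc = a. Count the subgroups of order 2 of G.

|G| = 4 and 2 | 4, so subgroups of order 2 are possible by Lagrange.
The subgroups of order 2 are: {e, a}; {e, b}; {e, c}.
So G has 3 subgroups of order 2.

3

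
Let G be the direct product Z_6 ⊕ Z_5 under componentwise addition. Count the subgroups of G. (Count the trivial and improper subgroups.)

8

|G| = 30, so by Lagrange every subgroup order divides 30. Divisors: 1, 2, 3, 5, 6, 10, 15, 30.
Subgroups by order — order 1: 1; order 2: 1; order 3: 1; order 5: 1; order 6: 1; order 10: 1; order 15: 1; order 30: 1.
Total: 1 + 1 + 1 + 1 + 1 + 1 + 1 + 1 = 8.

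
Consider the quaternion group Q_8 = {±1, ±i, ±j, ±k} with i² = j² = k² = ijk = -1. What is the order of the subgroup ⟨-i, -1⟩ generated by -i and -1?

|⟨-i⟩| = 4 and |⟨-1⟩| = 2, so |H| is a multiple of lcm(4, 2) = 4 and divides |G| = 8.
Closing under the operation: H = {1, -1, i, -i}, so |H| = 4.

4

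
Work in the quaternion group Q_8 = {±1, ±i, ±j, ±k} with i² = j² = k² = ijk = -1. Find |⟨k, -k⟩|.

4

|⟨k⟩| = 4 and |⟨-k⟩| = 4, so |H| is a multiple of lcm(4, 4) = 4 and divides |G| = 8.
Closing under the operation: H = {1, -1, k, -k}, so |H| = 4.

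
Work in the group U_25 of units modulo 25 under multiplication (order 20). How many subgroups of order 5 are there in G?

1

|G| = 20 and 5 | 20, so subgroups of order 5 are possible by Lagrange.
The subgroups of order 5 are: {1, 6, 11, 16, 21}.
So G has 1 subgroup of order 5.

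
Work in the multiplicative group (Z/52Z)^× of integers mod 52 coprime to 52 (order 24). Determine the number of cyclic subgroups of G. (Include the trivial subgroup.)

12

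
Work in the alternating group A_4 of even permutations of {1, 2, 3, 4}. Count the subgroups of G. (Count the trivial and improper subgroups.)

10

|G| = 12, so by Lagrange every subgroup order divides 12. Divisors: 1, 2, 3, 4, 6, 12.
Subgroups by order — order 1: 1; order 2: 3; order 3: 4; order 4: 1; order 6: 0; order 12: 1.
Total: 1 + 3 + 4 + 1 + 0 + 1 = 10.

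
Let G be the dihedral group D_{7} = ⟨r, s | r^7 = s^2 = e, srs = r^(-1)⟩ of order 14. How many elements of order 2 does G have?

7

The elements of order 2 are: s, rs, r^2s, r^3s, r^4s, r^5s, r^6s.
That's 7.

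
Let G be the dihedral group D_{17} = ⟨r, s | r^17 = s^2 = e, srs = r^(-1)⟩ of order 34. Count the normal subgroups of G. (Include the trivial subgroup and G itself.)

3

G has 20 subgroups. Checking conjugation-invariance by order — order 1: 1/1 normal; order 2: 0/17 normal; order 17: 1/1 normal; order 34: 1/1 normal.
Total normal subgroups: 3.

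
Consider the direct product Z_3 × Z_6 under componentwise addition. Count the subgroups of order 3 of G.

|G| = 18 and 3 | 18, so subgroups of order 3 are possible by Lagrange.
The subgroups of order 3 are: {(0,0), (0,2), (0,4)}; {(0,0), (1,0), (2,0)}; {(0,0), (1,2), (2,4)}; {(0,0), (1,4), (2,2)}.
So G has 4 subgroups of order 3.

4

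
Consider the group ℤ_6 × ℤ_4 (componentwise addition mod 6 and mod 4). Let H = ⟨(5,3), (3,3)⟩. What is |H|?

12

|⟨(5,3)⟩| = 12 and |⟨(3,3)⟩| = 4, so |H| is a multiple of lcm(12, 4) = 12 and divides |G| = 24.
Closing under the operation: H = {(0,0), (0,2), (1,1), (1,3), (2,0), (2,2), (3,1), (3,3), (4,0), (4,2), (5,1), (5,3)}, so |H| = 12.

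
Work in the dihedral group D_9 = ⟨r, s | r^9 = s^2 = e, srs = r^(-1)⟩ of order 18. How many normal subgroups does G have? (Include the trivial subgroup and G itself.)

4

G has 16 subgroups. Checking conjugation-invariance by order — order 1: 1/1 normal; order 2: 0/9 normal; order 3: 1/1 normal; order 6: 0/3 normal; order 9: 1/1 normal; order 18: 1/1 normal.
Total normal subgroups: 4.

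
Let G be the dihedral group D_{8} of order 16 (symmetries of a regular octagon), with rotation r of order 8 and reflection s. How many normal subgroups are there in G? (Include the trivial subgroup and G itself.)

G has 19 subgroups. Checking conjugation-invariance by order — order 1: 1/1 normal; order 2: 1/9 normal; order 4: 1/5 normal; order 8: 3/3 normal; order 16: 1/1 normal.
Total normal subgroups: 7.

7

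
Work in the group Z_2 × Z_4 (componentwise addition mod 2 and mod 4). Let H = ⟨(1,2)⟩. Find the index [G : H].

|⟨(1,2)⟩| = 2 and |G| = 8.
By Lagrange, [G : H] = |G|/|H| = 8/2 = 4.

4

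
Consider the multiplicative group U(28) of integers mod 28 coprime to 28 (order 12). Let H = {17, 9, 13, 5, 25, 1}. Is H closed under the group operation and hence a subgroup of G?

|H| = 6 divides |G| = 12, consistent with Lagrange.
H contains the identity, every element's inverse is in H, and H is closed under ·: it is a subgroup.
In fact H = ⟨17⟩.

Yes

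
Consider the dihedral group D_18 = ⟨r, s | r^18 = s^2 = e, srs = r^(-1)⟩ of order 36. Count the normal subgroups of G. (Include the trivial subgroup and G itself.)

G has 45 subgroups. Checking conjugation-invariance by order — order 1: 1/1 normal; order 2: 1/19 normal; order 3: 1/1 normal; order 4: 0/9 normal; order 6: 1/7 normal; order 9: 1/1 normal; order 12: 0/3 normal; order 18: 3/3 normal; order 36: 1/1 normal.
Total normal subgroups: 9.

9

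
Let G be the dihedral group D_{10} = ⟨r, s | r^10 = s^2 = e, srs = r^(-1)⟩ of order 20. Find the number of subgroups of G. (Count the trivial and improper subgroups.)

22

|G| = 20, so by Lagrange every subgroup order divides 20. Divisors: 1, 2, 4, 5, 10, 20.
Subgroups by order — order 1: 1; order 2: 11; order 4: 5; order 5: 1; order 10: 3; order 20: 1.
Total: 1 + 11 + 5 + 1 + 3 + 1 = 22.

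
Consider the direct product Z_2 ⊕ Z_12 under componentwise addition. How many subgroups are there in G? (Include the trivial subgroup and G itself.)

16

|G| = 24, so by Lagrange every subgroup order divides 24. Divisors: 1, 2, 3, 4, 6, 8, 12, 24.
Subgroups by order — order 1: 1; order 2: 3; order 3: 1; order 4: 3; order 6: 3; order 8: 1; order 12: 3; order 24: 1.
Total: 1 + 3 + 1 + 3 + 3 + 1 + 3 + 1 = 16.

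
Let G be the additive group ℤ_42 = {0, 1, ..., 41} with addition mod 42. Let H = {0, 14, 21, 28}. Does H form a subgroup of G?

No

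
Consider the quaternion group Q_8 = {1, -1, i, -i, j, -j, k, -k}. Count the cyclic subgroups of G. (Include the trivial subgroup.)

5

Each element a generates a cyclic subgroup ⟨a⟩; distinct elements may generate the same one (a cyclic group of order d has φ(d) generators).
Cyclic subgroups by order — order 1: 1; order 2: 1; order 4: 3.
Total: 5.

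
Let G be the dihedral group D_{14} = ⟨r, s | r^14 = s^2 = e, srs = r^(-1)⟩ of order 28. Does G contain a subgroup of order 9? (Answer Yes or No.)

No

9 does not divide |G| = 28, so by Lagrange no subgroup of order 9 exists.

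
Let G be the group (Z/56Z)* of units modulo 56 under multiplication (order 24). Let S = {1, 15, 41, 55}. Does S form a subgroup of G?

Yes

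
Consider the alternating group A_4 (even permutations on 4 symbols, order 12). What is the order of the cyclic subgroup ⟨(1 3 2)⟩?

3

Computing powers of (1 3 2): the smallest k with ((1 3 2))^k = e is k = 3.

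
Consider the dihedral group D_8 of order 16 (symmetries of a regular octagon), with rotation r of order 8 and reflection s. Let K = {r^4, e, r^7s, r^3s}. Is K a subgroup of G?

Yes

|K| = 4 divides |G| = 16, consistent with Lagrange.
K contains the identity, every element's inverse is in K, and K is closed under ·: it is a subgroup.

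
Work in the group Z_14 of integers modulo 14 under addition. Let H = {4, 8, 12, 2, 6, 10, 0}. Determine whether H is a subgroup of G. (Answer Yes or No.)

|H| = 7 divides |G| = 14, consistent with Lagrange.
H contains the identity, every element's inverse is in H, and H is closed under +: it is a subgroup.
In fact H = ⟨2⟩.

Yes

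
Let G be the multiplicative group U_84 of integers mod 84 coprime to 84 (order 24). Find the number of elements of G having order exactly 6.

Enumerating element orders in G gives 14 elements of order 6.

14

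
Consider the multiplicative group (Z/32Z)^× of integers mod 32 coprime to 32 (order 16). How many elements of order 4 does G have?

The elements of order 4 are: 7, 9, 23, 25.
That's 4.

4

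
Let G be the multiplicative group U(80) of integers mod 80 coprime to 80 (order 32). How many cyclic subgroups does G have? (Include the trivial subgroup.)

Each element a generates a cyclic subgroup ⟨a⟩; distinct elements may generate the same one (a cyclic group of order d has φ(d) generators).
Cyclic subgroups by order — order 1: 1; order 2: 7; order 4: 12.
Total: 20.

20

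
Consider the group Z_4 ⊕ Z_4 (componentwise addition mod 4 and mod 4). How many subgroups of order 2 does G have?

|G| = 16 and 2 | 16, so subgroups of order 2 are possible by Lagrange.
The subgroups of order 2 are: {(0,0), (0,2)}; {(0,0), (2,0)}; {(0,0), (2,2)}.
So G has 3 subgroups of order 2.

3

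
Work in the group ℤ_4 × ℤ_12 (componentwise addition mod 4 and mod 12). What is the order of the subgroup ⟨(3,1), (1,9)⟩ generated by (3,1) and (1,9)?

24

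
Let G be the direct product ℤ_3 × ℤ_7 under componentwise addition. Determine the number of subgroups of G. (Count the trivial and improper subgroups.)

|G| = 21, so by Lagrange every subgroup order divides 21. Divisors: 1, 3, 7, 21.
Subgroups by order — order 1: 1; order 3: 1; order 7: 1; order 21: 1.
Total: 1 + 1 + 1 + 1 = 4.

4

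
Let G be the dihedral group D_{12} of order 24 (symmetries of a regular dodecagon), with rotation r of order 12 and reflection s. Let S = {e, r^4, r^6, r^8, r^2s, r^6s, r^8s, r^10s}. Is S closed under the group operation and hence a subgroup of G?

Closure fails: r^4 · r^8s = s ∉ S. So S is not a subgroup.

No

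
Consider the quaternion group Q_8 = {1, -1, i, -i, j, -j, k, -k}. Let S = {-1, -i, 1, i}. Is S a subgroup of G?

Yes

|S| = 4 divides |G| = 8, consistent with Lagrange.
S contains the identity, every element's inverse is in S, and S is closed under ·: it is a subgroup.
In fact S = ⟨-i⟩.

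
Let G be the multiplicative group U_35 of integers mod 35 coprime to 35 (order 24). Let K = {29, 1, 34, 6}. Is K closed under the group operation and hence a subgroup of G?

|K| = 4 divides |G| = 24, consistent with Lagrange.
K contains the identity, every element's inverse is in K, and K is closed under ·: it is a subgroup.

Yes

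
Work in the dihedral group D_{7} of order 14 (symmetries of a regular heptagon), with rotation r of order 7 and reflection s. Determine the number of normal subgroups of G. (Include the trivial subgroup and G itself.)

3

G has 10 subgroups. Checking conjugation-invariance by order — order 1: 1/1 normal; order 2: 0/7 normal; order 7: 1/1 normal; order 14: 1/1 normal.
Total normal subgroups: 3.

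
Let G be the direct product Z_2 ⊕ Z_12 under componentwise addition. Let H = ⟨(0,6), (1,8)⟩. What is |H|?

|⟨(0,6)⟩| = 2 and |⟨(1,8)⟩| = 6, so |H| is a multiple of lcm(2, 6) = 6 and divides |G| = 24.
Closing under the operation: H = {(0,0), (0,2), (0,4), (0,6), (0,8), (0,10), (1,0), (1,2), (1,4), (1,6), (1,8), (1,10)}, so |H| = 12.

12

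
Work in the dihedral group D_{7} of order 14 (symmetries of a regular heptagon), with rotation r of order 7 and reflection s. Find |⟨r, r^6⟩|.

|⟨r⟩| = 7 and |⟨r^6⟩| = 7, so |H| is a multiple of lcm(7, 7) = 7 and divides |G| = 14.
Closing under the operation: H = {e, r, r^2, r^3, r^4, r^5, r^6}, so |H| = 7.

7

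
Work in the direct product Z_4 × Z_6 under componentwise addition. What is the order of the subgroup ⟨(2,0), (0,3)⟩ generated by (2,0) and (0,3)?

4

|⟨(2,0)⟩| = 2 and |⟨(0,3)⟩| = 2, so |H| is a multiple of lcm(2, 2) = 2 and divides |G| = 24.
Closing under the operation: H = {(0,0), (0,3), (2,0), (2,3)}, so |H| = 4.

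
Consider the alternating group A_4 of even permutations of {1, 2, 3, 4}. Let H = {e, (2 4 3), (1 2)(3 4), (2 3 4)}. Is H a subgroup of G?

Closure fails: (2 4 3) ∘ (1 2)(3 4) = (1 4 2) ∉ H. So H is not a subgroup.

No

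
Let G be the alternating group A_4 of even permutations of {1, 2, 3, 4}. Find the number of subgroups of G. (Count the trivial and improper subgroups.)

|G| = 12, so by Lagrange every subgroup order divides 12. Divisors: 1, 2, 3, 4, 6, 12.
Subgroups by order — order 1: 1; order 2: 3; order 3: 4; order 4: 1; order 6: 0; order 12: 1.
Total: 1 + 3 + 4 + 1 + 0 + 1 = 10.

10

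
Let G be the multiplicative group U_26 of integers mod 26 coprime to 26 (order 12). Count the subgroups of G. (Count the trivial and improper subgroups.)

6

|G| = 12, so by Lagrange every subgroup order divides 12. Divisors: 1, 2, 3, 4, 6, 12.
Subgroups by order — order 1: 1; order 2: 1; order 3: 1; order 4: 1; order 6: 1; order 12: 1.
Total: 1 + 1 + 1 + 1 + 1 + 1 = 6.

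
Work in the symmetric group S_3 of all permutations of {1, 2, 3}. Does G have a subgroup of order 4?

No

4 does not divide |G| = 6, so by Lagrange no subgroup of order 4 exists.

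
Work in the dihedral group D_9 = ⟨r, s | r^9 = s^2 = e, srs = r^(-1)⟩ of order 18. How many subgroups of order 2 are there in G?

|G| = 18 and 2 | 18, so subgroups of order 2 are possible by Lagrange.
The subgroups of order 2 are: {e, r^2s}; {e, r^3s}; {e, r^4s}; {e, r^5s}; … (9 in all).
So G has 9 subgroups of order 2.

9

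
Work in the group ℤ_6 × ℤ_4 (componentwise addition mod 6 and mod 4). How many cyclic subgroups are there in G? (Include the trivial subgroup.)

A cyclic subgroup of order d is generated by each of its φ(d) elements of order d, so the cyclic subgroups of order d number (#elements of order d)/φ(d).
Cyclic subgroups by order — order 1: 1; order 2: 3; order 3: 1; order 4: 2; order 6: 3; order 12: 2.
Total: 12.

12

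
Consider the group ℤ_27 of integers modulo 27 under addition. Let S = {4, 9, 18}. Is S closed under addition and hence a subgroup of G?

The identity 0 ∉ S, so S is not a subgroup.

No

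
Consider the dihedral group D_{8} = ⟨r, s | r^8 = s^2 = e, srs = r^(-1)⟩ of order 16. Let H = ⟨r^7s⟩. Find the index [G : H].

8

|⟨r^7s⟩| = 2 and |G| = 16.
By Lagrange, [G : H] = |G|/|H| = 16/2 = 8.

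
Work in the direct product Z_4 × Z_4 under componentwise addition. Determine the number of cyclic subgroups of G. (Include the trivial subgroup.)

A cyclic subgroup of order d is generated by each of its φ(d) elements of order d, so the cyclic subgroups of order d number (#elements of order d)/φ(d).
Cyclic subgroups by order — order 1: 1; order 2: 3; order 4: 6.
Total: 10.

10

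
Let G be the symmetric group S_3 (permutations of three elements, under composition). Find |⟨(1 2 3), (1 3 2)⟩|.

3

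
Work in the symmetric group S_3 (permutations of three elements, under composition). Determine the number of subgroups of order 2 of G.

|G| = 6 and 2 | 6, so subgroups of order 2 are possible by Lagrange.
The subgroups of order 2 are: {e, (1 2)}; {e, (1 3)}; {e, (2 3)}.
So G has 3 subgroups of order 2.

3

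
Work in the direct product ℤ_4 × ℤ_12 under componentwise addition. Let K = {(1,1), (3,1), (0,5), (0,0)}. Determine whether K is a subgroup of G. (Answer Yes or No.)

No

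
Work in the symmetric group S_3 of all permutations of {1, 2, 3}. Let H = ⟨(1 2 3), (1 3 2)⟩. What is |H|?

3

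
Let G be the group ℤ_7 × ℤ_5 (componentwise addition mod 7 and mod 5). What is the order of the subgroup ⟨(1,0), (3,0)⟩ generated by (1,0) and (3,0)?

|⟨(1,0)⟩| = 7 and |⟨(3,0)⟩| = 7, so |H| is a multiple of lcm(7, 7) = 7 and divides |G| = 35.
Closing under the operation: H = {(0,0), (1,0), (2,0), (3,0), (4,0), (5,0), (6,0)}, so |H| = 7.

7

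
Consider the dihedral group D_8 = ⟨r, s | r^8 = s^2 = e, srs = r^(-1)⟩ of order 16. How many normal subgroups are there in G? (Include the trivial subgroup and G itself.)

G has 19 subgroups. Checking conjugation-invariance by order — order 1: 1/1 normal; order 2: 1/9 normal; order 4: 1/5 normal; order 8: 3/3 normal; order 16: 1/1 normal.
Total normal subgroups: 7.

7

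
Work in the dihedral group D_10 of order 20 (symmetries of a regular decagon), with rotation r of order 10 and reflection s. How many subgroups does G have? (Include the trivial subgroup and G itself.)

|G| = 20, so by Lagrange every subgroup order divides 20. Divisors: 1, 2, 4, 5, 10, 20.
Subgroups by order — order 1: 1; order 2: 11; order 4: 5; order 5: 1; order 10: 3; order 20: 1.
Total: 1 + 11 + 5 + 1 + 3 + 1 = 22.

22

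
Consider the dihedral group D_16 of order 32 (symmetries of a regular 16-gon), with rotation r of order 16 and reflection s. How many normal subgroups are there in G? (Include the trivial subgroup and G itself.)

8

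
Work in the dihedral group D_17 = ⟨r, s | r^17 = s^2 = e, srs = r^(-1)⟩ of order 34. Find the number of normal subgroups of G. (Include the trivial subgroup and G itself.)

3

G has 20 subgroups. Checking conjugation-invariance by order — order 1: 1/1 normal; order 2: 0/17 normal; order 17: 1/1 normal; order 34: 1/1 normal.
Total normal subgroups: 3.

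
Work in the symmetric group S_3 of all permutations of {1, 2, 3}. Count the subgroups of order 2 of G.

3

|G| = 6 and 2 | 6, so subgroups of order 2 are possible by Lagrange.
The subgroups of order 2 are: {e, (1 2)}; {e, (1 3)}; {e, (2 3)}.
So G has 3 subgroups of order 2.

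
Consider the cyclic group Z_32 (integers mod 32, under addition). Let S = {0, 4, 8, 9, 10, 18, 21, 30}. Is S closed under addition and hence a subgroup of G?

18 ∈ S but its inverse 14 ∉ S, so S is not a subgroup.

No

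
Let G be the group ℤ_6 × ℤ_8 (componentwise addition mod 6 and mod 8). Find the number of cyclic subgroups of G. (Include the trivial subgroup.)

16

A cyclic subgroup of order d is generated by each of its φ(d) elements of order d, so the cyclic subgroups of order d number (#elements of order d)/φ(d).
Cyclic subgroups by order — order 1: 1; order 2: 3; order 3: 1; order 4: 2; order 6: 3; order 8: 2; order 12: 2; order 24: 2.
Total: 16.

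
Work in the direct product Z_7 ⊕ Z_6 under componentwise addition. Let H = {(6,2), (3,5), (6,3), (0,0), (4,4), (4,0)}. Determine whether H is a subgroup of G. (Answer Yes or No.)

No

(4,4) ∈ H but its inverse (3,2) ∉ H, so H is not a subgroup.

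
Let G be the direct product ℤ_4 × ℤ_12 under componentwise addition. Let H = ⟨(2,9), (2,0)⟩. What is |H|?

|⟨(2,9)⟩| = 4 and |⟨(2,0)⟩| = 2, so |H| is a multiple of lcm(4, 2) = 4 and divides |G| = 48.
Closing under the operation: H = {(0,0), (0,3), (0,6), (0,9), (2,0), (2,3), (2,6), (2,9)}, so |H| = 8.

8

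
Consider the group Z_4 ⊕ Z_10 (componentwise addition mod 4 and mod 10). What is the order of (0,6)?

The order of (0,6) in Z_4 × Z_10 is lcm(ord(0) in Z_4, ord(6) in Z_10).
ord(0) = 1 and ord(6) = 5, so |⟨(0,6)⟩| = lcm(1, 5) = 5.

5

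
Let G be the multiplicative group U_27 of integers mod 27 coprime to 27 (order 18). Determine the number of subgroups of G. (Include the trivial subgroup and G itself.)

|G| = 18, so by Lagrange every subgroup order divides 18. Divisors: 1, 2, 3, 6, 9, 18.
Subgroups by order — order 1: 1; order 2: 1; order 3: 1; order 6: 1; order 9: 1; order 18: 1.
Total: 1 + 1 + 1 + 1 + 1 + 1 = 6.

6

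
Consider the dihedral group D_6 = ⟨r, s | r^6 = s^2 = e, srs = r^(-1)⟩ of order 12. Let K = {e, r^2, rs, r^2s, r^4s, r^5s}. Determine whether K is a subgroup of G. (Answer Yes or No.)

No

r^2 ∈ K but its inverse r^4 ∉ K, so K is not a subgroup.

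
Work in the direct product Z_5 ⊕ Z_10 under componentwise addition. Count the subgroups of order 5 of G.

|G| = 50 and 5 | 50, so subgroups of order 5 are possible by Lagrange.
The subgroups of order 5 are: {(0,0), (0,2), (0,4), (0,6), (0,8)}; {(0,0), (1,0), (2,0), (3,0), (4,0)}; {(0,0), (1,2), (2,4), (3,6), (4,8)}; {(0,0), (1,4), (2,8), (3,2), (4,6)}; … (6 in all).
So G has 6 subgroups of order 5.

6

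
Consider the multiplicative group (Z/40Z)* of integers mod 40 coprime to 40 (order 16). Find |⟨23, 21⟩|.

8

|⟨23⟩| = 4 and |⟨21⟩| = 2, so |H| is a multiple of lcm(4, 2) = 4 and divides |G| = 16.
Closing under the operation: H = {1, 3, 7, 9, 21, 23, 27, 29}, so |H| = 8.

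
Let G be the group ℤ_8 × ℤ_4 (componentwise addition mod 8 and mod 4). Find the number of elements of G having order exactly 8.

16

An element (a,b) has order lcm(ord(a), ord(b)); count pairs with lcm equal to 8.
Enumerating gives 16 such elements.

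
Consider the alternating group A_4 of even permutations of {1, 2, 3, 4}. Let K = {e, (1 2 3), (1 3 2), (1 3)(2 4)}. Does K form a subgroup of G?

Closure fails: (1 3 2) ∘ (1 3)(2 4) = (1 2 4) ∉ K. So K is not a subgroup.

No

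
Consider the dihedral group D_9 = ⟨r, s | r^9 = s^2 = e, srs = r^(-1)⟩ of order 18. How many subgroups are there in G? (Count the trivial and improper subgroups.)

|G| = 18, so by Lagrange every subgroup order divides 18. Divisors: 1, 2, 3, 6, 9, 18.
Subgroups by order — order 1: 1; order 2: 9; order 3: 1; order 6: 3; order 9: 1; order 18: 1.
Total: 1 + 9 + 1 + 3 + 1 + 1 = 16.

16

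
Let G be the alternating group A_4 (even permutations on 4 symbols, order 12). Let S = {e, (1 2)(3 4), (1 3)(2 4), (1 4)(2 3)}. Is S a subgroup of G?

|S| = 4 divides |G| = 12, consistent with Lagrange.
S contains the identity, every element's inverse is in S, and S is closed under ∘: it is a subgroup.

Yes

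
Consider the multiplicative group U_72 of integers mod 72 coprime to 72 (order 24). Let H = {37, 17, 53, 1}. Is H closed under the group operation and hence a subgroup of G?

Yes

|H| = 4 divides |G| = 24, consistent with Lagrange.
H contains the identity, every element's inverse is in H, and H is closed under ·: it is a subgroup.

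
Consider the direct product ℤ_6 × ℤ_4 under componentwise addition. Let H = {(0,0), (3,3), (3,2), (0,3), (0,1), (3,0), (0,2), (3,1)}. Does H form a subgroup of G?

Yes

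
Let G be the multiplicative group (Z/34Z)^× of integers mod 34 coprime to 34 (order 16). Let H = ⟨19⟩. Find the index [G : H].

2

|⟨19⟩| = 8 and |G| = 16.
By Lagrange, [G : H] = |G|/|H| = 16/8 = 2.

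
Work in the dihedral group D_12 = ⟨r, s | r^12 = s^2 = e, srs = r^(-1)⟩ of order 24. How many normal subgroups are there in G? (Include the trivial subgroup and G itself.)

G has 34 subgroups. Checking conjugation-invariance by order — order 1: 1/1 normal; order 2: 1/13 normal; order 3: 1/1 normal; order 4: 1/7 normal; order 6: 1/5 normal; order 8: 0/3 normal; order 12: 3/3 normal; order 24: 1/1 normal.
Total normal subgroups: 9.

9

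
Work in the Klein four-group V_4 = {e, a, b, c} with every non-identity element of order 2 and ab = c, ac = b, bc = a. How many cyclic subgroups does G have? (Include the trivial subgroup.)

Each element a generates a cyclic subgroup ⟨a⟩; distinct elements may generate the same one (a cyclic group of order d has φ(d) generators).
Cyclic subgroups by order — order 1: 1; order 2: 3.
Total: 4.

4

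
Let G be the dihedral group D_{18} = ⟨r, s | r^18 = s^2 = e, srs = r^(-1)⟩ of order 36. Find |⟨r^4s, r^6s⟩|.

|⟨r^4s⟩| = 2 and |⟨r^6s⟩| = 2, so |H| is a multiple of lcm(2, 2) = 2 and divides |G| = 36.
Closing under the operation: H = {e, r^2, r^4, r^6, r^8, r^10, r^12, r^14, r^16, s, r^2s, r^4s, r^6s, r^8s, r^10s, r^12s, r^14s, r^16s}, so |H| = 18.

18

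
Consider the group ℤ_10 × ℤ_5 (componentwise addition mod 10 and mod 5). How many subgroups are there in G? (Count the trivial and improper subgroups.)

|G| = 50, so by Lagrange every subgroup order divides 50. Divisors: 1, 2, 5, 10, 25, 50.
Subgroups by order — order 1: 1; order 2: 1; order 5: 6; order 10: 6; order 25: 1; order 50: 1.
Total: 1 + 1 + 6 + 6 + 1 + 1 = 16.

16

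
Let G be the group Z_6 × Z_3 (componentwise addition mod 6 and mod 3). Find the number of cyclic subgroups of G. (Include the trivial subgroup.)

10

Group the elements of G by the cyclic subgroup they generate; each cyclic subgroup of order d accounts for φ(d) elements.
Cyclic subgroups by order — order 1: 1; order 2: 1; order 3: 4; order 6: 4.
Total: 10.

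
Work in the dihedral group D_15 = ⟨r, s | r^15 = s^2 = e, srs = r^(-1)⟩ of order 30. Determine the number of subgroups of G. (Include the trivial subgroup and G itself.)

|G| = 30, so by Lagrange every subgroup order divides 30. Divisors: 1, 2, 3, 5, 6, 10, 15, 30.
Subgroups by order — order 1: 1; order 2: 15; order 3: 1; order 5: 1; order 6: 5; order 10: 3; order 15: 1; order 30: 1.
Total: 1 + 15 + 1 + 1 + 5 + 3 + 1 + 1 = 28.

28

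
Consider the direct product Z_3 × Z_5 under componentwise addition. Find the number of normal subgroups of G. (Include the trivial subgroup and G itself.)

G is abelian, so every subgroup is normal.
G has 4 subgroups in total, hence 4 normal subgroups.

4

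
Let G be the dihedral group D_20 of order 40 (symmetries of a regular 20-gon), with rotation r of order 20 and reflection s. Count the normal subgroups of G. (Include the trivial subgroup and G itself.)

9

G has 48 subgroups. Checking conjugation-invariance by order — order 1: 1/1 normal; order 2: 1/21 normal; order 4: 1/11 normal; order 5: 1/1 normal; order 8: 0/5 normal; order 10: 1/5 normal; order 20: 3/3 normal; order 40: 1/1 normal.
Total normal subgroups: 9.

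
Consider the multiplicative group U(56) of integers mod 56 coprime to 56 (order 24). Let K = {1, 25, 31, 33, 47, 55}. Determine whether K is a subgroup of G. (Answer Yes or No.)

No

33 ∈ K but its inverse 17 ∉ K, so K is not a subgroup.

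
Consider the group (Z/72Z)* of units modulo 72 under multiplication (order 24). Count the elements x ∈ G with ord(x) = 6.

14

Enumerating element orders in G gives 14 elements of order 6.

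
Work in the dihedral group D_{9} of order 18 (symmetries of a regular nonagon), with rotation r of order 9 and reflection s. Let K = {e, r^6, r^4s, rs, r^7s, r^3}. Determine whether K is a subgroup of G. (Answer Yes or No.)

|K| = 6 divides |G| = 18, consistent with Lagrange.
K contains the identity, every element's inverse is in K, and K is closed under ·: it is a subgroup.

Yes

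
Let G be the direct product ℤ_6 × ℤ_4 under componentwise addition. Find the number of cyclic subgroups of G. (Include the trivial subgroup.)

Each element a generates a cyclic subgroup ⟨a⟩; distinct elements may generate the same one (a cyclic group of order d has φ(d) generators).
Cyclic subgroups by order — order 1: 1; order 2: 3; order 3: 1; order 4: 2; order 6: 3; order 12: 2.
Total: 12.

12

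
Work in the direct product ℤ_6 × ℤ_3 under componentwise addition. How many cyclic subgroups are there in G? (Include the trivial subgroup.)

10

A cyclic subgroup of order d is generated by each of its φ(d) elements of order d, so the cyclic subgroups of order d number (#elements of order d)/φ(d).
Cyclic subgroups by order — order 1: 1; order 2: 1; order 3: 4; order 6: 4.
Total: 10.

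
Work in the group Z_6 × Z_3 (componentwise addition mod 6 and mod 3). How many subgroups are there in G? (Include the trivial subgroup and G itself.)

12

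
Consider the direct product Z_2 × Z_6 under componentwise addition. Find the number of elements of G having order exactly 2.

3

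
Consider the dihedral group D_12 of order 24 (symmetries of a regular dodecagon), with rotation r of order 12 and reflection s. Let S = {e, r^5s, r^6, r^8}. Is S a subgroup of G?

r^8 ∈ S but its inverse r^4 ∉ S, so S is not a subgroup.

No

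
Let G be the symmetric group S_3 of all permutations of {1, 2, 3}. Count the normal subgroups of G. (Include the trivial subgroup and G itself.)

G has 6 subgroups. Checking conjugation-invariance by order — order 1: 1/1 normal; order 2: 0/3 normal; order 3: 1/1 normal; order 6: 1/1 normal.
Total normal subgroups: 3.

3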